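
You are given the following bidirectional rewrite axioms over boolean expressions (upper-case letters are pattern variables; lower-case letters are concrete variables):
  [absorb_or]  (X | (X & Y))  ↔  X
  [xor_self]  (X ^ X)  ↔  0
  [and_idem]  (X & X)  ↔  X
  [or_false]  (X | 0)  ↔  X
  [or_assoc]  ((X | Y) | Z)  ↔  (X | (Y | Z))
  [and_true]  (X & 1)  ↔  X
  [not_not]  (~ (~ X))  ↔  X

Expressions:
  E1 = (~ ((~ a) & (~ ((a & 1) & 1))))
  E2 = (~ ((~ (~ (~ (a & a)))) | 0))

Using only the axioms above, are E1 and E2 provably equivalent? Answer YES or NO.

(1) ((a & 1) & 1)  =[and_true →]=  (a & 1)    ⊢ (~ ((~ a) & (~ (a & 1))))
(2) (a & 1)  =[and_true →]=  a    ⊢ (~ ((~ a) & (~ a)))
(3) ((~ a) & (~ a))  =[and_idem →]=  (~ a)    ⊢ (~ (~ a))
(4) (~ (~ a))  =[not_not ←]=  (~ (~ (~ (~ a))))
(5) (~ (~ (~ a)))  =[or_false ←]=  ((~ (~ (~ a))) | 0)    ⊢ (~ ((~ (~ (~ a))) | 0))
(6) a  =[and_idem ←]=  (a & a)    ⊢ E2

YES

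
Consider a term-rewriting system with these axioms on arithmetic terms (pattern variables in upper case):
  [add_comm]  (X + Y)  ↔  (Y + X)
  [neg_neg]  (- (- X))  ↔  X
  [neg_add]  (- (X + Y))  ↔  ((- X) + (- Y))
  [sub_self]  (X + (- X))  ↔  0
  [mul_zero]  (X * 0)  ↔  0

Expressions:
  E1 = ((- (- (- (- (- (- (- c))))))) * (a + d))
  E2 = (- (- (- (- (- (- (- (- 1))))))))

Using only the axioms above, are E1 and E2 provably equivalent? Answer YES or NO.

All listed rules preserve value, hence provable equivalence implies equal values everywhere; look for a separating assignment.
a=0, c=0, d=0 gives E1 ↦ 0, E2 ↦ 1; values differ ⇒ not provably equivalent.

NO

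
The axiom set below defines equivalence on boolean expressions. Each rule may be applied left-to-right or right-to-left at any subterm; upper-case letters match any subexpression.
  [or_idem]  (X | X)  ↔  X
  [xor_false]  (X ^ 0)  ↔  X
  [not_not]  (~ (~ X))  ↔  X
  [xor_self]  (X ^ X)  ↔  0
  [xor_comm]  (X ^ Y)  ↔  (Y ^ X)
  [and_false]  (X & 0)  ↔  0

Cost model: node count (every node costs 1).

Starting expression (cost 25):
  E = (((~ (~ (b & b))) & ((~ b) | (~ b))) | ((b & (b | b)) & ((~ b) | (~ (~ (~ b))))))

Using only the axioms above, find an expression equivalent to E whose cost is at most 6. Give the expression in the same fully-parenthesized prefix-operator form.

((b & b) & (~ b))   [cost 6]

(1) (~ (~ (~ b)))  =[not_not →]=  (~ b)    ⊢ (((~ (~ (b & b))) & ((~ b) | (~ b))) | ((b & (b | b)) & ((~ b) | (~ b))))
(2) (~ (~ (b & b)))  =[not_not →]=  (b & b)    ⊢ (((b & b) & ((~ b) | (~ b))) | ((b & (b | b)) & ((~ b) | (~ b))))
(3) (b | b)  =[or_idem →]=  b    ⊢ (((b & b) & ((~ b) | (~ b))) | ((b & b) & ((~ b) | (~ b))))
(4) (((b & b) & ((~ b) | (~ b))) | ((b & b) & ((~ b) | (~ b))))  =[or_idem →]=  ((b & b) & ((~ b) | (~ b)))
(5) ((~ b) | (~ b))  =[or_idem →]=  (~ b)    ⊢ cost 6, within 6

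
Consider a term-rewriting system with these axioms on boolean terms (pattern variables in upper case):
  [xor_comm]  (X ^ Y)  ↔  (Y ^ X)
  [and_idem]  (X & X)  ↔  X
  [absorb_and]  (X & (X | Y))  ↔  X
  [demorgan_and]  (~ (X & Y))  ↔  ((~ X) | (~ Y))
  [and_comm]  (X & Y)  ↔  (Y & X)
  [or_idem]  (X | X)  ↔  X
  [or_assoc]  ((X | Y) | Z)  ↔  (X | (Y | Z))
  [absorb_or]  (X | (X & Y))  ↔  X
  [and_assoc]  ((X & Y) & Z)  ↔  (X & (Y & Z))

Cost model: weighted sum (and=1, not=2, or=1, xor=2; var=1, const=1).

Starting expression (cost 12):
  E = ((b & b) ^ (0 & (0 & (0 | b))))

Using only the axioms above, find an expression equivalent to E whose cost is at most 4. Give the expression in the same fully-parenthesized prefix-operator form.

(b ^ 0)   [cost 4]

(1) (0 & (0 | b))  =[absorb_and →]=  0    ⊢ ((b & b) ^ (0 & 0))
(2) (0 & 0)  =[and_idem →]=  0    ⊢ ((b & b) ^ 0)
(3) (b & b)  =[and_idem →]=  b    ⊢ cost 4, within 4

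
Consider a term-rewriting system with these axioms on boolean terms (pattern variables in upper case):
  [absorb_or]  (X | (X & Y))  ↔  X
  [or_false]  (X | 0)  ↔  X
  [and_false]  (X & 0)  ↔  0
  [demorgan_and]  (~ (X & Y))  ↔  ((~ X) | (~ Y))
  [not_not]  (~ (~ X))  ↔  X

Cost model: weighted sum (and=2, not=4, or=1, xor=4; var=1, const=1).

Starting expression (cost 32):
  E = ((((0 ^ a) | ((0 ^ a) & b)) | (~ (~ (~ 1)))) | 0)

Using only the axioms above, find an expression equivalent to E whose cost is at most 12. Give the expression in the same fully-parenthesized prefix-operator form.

((0 ^ a) | (~ 1))   [cost 12]

(1) ((0 ^ a) | ((0 ^ a) & b))  =[absorb_or →]=  (0 ^ a)    ⊢ (((0 ^ a) | (~ (~ (~ 1)))) | 0)
(2) (~ (~ (~ 1)))  =[not_not →]=  (~ 1)    ⊢ (((0 ^ a) | (~ 1)) | 0)
(3) (((0 ^ a) | (~ 1)) | 0)  =[or_false →]=  ((0 ^ a) | (~ 1))    ⊢ cost 12, within 12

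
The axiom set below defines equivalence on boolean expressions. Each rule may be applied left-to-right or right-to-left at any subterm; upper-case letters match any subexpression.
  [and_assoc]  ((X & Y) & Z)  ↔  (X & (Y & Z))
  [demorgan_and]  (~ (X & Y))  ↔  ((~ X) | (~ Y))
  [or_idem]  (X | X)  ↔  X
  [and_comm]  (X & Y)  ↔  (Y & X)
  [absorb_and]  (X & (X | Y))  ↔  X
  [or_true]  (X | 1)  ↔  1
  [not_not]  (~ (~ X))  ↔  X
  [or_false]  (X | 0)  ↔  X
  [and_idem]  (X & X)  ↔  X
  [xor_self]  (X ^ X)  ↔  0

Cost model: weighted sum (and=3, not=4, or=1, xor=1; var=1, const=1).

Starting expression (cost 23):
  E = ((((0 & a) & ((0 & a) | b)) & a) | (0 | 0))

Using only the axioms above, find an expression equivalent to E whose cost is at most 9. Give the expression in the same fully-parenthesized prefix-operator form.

(1) (0 | 0)  =[or_false →]=  0    ⊢ ((((0 & a) & ((0 & a) | b)) & a) | 0)
(2) ((0 & a) & ((0 & a) | b))  =[absorb_and →]=  (0 & a)    ⊢ (((0 & a) & a) | 0)
(3) (((0 & a) & a) | 0)  =[or_false →]=  ((0 & a) & a)    ⊢ cost 9, within 9

((0 & a) & a)   [cost 9]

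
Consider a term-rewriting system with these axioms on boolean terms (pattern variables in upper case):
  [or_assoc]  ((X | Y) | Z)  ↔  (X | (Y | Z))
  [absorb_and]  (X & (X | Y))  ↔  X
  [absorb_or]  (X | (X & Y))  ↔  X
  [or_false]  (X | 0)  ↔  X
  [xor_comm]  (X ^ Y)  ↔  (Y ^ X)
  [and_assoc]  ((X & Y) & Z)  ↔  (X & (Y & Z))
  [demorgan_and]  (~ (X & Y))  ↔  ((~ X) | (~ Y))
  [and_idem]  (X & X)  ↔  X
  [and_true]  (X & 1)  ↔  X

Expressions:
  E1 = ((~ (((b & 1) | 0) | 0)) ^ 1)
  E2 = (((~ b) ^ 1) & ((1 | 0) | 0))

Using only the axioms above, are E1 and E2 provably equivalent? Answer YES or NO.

1. [or_false →] (((b & 1) | 0) | 0)  →  ((b & 1) | 0);  E1 = ((~ ((b & 1) | 0)) ^ 1)
2. [and_true →] (b & 1)  →  b;  E1 = ((~ (b | 0)) ^ 1)
3. [or_false →] (b | 0)  →  b;  E1 = ((~ b) ^ 1)
4. [and_true ←] ((~ b) ^ 1)  →  (((~ b) ^ 1) & 1)
5. [or_false ←] 1  →  (1 | 0);  E1 = (((~ b) ^ 1) & (1 | 0))
6. [or_false ←] (1 | 0)  →  ((1 | 0) | 0);  this is E2

YES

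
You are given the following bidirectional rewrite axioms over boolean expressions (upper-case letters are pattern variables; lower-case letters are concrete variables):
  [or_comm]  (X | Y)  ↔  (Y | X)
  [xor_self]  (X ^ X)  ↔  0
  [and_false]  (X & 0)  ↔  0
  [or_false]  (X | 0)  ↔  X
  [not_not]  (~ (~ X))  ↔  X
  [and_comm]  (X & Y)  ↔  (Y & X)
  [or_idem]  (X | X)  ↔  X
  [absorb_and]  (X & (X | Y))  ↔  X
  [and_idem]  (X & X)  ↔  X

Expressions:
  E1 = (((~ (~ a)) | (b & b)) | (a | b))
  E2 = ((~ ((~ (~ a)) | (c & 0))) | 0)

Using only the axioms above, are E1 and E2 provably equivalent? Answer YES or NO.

All listed rules preserve value, hence provable equivalence implies equal values everywhere; look for a separating assignment.
a=0, b=0, c=0 gives E1 ↦ 0, E2 ↦ 1; values differ ⇒ not provably equivalent.

NO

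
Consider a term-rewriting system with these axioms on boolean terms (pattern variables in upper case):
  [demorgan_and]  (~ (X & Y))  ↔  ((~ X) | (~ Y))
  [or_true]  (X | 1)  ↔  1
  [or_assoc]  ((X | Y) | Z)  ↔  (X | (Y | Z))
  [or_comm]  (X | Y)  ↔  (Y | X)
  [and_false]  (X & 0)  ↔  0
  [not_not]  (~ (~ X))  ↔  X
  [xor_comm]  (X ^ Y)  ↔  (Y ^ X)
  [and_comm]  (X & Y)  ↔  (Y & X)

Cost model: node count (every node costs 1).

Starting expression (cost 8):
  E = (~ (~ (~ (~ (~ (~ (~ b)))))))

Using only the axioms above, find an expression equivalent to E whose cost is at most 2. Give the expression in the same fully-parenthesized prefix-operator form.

(~ b)   [cost 2]

step 1: not_not (→) rewrites (~ (~ (~ b))) into (~ b), now (~ (~ (~ (~ (~ b)))))
step 2: not_not (→) rewrites (~ (~ (~ b))) into (~ b), now (~ (~ (~ b)))
step 3: not_not (→) rewrites (~ (~ (~ b))) into (~ b), reaching cost 2 (bound 2)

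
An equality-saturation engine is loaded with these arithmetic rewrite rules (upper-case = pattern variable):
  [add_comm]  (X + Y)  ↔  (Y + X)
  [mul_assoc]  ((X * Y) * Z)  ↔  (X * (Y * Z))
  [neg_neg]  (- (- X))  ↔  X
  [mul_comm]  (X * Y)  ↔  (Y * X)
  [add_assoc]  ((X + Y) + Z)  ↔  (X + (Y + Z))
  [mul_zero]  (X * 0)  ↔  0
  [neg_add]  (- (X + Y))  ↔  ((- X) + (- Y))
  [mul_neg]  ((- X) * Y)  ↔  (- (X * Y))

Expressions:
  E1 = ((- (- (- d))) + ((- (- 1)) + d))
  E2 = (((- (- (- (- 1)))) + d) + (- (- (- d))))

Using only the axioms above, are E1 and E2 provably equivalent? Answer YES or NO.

YES

step 1: add_comm (→) rewrites ((- (- (- d))) + ((- (- 1)) + d)) into (((- (- 1)) + d) + (- (- (- d))))
step 2: neg_neg (←) rewrites 1 into (- (- 1)), which is E2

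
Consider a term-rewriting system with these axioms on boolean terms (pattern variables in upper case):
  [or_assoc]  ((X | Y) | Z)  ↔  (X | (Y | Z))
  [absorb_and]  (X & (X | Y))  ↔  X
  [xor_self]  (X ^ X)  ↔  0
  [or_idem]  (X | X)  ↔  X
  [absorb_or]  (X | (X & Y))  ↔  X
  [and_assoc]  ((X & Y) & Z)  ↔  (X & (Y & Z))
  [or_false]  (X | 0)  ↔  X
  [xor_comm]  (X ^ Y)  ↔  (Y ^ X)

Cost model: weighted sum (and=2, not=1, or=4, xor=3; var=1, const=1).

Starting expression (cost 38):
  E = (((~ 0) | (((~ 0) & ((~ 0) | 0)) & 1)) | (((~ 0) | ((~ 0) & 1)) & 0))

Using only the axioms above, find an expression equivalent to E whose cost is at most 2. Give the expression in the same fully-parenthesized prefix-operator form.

1. [absorb_and →] ((~ 0) & ((~ 0) | 0))  →  (~ 0);  E = (((~ 0) | ((~ 0) & 1)) | (((~ 0) | ((~ 0) & 1)) & 0))
2. [absorb_or →] (((~ 0) | ((~ 0) & 1)) | (((~ 0) | ((~ 0) & 1)) & 0))  →  ((~ 0) | ((~ 0) & 1))
3. [absorb_or →] ((~ 0) | ((~ 0) & 1))  →  (~ 0);  cost 2 ≤ 2, done

(~ 0)   [cost 2]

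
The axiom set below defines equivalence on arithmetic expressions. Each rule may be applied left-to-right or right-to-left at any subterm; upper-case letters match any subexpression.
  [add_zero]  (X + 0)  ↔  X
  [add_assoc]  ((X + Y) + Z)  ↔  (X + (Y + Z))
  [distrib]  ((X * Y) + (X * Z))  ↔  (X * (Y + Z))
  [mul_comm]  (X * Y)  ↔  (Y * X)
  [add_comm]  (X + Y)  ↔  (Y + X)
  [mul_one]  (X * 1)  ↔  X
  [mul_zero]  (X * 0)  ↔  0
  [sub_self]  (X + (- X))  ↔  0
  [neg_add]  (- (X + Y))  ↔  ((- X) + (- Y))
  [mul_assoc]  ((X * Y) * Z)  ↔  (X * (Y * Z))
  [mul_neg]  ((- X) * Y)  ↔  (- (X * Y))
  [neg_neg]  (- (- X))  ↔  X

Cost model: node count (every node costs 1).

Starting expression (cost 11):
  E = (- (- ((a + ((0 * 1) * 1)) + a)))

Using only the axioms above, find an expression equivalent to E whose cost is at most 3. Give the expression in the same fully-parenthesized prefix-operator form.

step 1: neg_neg (→) rewrites (- (- ((a + ((0 * 1) * 1)) + a))) into ((a + ((0 * 1) * 1)) + a)
step 2: mul_one (→) rewrites ((0 * 1) * 1) into (0 * 1), now ((a + (0 * 1)) + a)
step 3: mul_one (→) rewrites (0 * 1) into 0, now ((a + 0) + a)
step 4: add_zero (→) rewrites (a + 0) into a, reaching cost 3 (bound 3)

(a + a)   [cost 3]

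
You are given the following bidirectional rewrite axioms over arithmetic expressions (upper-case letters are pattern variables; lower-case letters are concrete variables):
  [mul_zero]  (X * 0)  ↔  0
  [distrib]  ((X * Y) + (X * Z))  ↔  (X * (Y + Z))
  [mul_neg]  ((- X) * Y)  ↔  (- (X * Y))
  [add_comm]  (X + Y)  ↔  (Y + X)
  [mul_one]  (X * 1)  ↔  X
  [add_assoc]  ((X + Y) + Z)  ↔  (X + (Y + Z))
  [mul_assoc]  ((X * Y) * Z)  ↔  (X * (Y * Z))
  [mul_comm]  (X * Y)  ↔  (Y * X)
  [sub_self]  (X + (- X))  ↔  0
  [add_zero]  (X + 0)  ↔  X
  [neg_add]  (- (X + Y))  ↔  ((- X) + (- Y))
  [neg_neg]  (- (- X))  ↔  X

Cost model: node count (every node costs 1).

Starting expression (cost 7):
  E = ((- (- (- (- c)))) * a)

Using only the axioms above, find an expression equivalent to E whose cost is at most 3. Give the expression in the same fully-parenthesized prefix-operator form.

(1) (- (- (- (- c))))  =[neg_neg →]=  (- (- c))    ⊢ ((- (- c)) * a)
(2) (- (- c))  =[neg_neg →]=  c    ⊢ cost 3, within 3

(c * a)   [cost 3]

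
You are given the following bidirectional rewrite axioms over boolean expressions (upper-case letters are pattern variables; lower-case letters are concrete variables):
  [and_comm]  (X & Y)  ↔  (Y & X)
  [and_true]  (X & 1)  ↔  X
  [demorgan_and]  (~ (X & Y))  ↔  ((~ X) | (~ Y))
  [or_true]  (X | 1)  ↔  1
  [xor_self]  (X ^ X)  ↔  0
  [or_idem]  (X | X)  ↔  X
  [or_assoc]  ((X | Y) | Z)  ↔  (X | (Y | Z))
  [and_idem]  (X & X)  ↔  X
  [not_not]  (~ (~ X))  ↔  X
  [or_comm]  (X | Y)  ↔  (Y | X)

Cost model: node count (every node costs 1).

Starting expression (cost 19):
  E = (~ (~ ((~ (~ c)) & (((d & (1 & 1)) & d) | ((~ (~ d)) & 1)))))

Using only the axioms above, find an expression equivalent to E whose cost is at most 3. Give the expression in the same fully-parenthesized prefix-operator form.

1. [not_not →] (~ (~ ((~ (~ c)) & (((d & (1 & 1)) & d) | ((~ (~ d)) & 1)))))  →  ((~ (~ c)) & (((d & (1 & 1)) & d) | ((~ (~ d)) & 1)))
2. [not_not →] (~ (~ c))  →  c;  E = (c & (((d & (1 & 1)) & d) | ((~ (~ d)) & 1)))
3. [and_idem →] (1 & 1)  →  1;  E = (c & (((d & 1) & d) | ((~ (~ d)) & 1)))
4. [not_not →] (~ (~ d))  →  d;  E = (c & (((d & 1) & d) | (d & 1)))
5. [and_true →] (d & 1)  →  d;  E = (c & ((d & d) | (d & 1)))
6. [and_idem →] (d & d)  →  d;  E = (c & (d | (d & 1)))
7. [and_true →] (d & 1)  →  d;  E = (c & (d | d))
8. [or_idem →] (d | d)  →  d;  cost 3 ≤ 3, done

(c & d)   [cost 3]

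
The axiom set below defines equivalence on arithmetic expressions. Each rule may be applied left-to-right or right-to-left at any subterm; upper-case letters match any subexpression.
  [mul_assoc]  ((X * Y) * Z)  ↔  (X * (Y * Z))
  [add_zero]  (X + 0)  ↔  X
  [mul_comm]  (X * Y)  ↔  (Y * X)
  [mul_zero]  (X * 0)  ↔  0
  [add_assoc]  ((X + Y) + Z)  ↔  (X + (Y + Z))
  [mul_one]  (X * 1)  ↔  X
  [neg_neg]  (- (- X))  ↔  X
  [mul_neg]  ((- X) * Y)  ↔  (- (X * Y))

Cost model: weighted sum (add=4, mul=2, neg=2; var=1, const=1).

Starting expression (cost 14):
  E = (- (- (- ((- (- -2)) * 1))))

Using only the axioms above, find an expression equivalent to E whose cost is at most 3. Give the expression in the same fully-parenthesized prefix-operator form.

(1) (- (- -2))  =[neg_neg →]=  -2    ⊢ (- (- (- (-2 * 1))))
(2) (- (- (-2 * 1)))  =[neg_neg →]=  (-2 * 1)    ⊢ (- (-2 * 1))
(3) (-2 * 1)  =[mul_one →]=  -2    ⊢ cost 3, within 3

(- -2)   [cost 3]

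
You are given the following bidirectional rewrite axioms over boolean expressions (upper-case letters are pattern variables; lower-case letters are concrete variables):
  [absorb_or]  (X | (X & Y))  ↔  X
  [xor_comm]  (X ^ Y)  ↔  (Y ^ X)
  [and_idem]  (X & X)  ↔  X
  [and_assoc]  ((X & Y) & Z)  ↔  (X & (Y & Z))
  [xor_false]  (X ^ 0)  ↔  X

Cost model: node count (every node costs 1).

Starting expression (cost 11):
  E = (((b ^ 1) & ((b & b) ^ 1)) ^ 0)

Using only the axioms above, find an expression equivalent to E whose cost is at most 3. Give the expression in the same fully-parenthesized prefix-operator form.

(b ^ 1)   [cost 3]

1. [xor_false →] (((b ^ 1) & ((b & b) ^ 1)) ^ 0)  →  ((b ^ 1) & ((b & b) ^ 1))
2. [and_idem →] (b & b)  →  b;  E = ((b ^ 1) & (b ^ 1))
3. [and_idem →] ((b ^ 1) & (b ^ 1))  →  (b ^ 1);  cost 3 ≤ 3, done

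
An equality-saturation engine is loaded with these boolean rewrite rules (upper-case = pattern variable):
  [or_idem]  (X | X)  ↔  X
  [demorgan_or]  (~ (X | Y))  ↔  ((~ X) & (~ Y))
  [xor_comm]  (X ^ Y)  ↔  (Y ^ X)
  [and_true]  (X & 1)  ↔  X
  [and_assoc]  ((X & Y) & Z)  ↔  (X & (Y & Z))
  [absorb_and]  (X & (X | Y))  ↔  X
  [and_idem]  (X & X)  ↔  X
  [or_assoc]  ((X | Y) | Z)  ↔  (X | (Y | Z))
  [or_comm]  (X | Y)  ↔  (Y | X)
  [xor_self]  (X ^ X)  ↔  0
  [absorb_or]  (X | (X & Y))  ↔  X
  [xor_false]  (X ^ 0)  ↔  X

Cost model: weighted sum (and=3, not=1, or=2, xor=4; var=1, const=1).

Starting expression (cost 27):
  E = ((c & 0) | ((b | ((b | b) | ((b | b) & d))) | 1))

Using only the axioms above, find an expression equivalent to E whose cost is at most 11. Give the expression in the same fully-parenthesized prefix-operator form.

((c & 0) | (b | 1))   [cost 11]

step 1: absorb_or (→) rewrites ((b | b) | ((b | b) & d)) into (b | b), now ((c & 0) | ((b | (b | b)) | 1))
step 2: or_idem (→) rewrites (b | b) into b, now ((c & 0) | ((b | b) | 1))
step 3: or_idem (→) rewrites (b | b) into b, reaching cost 11 (bound 11)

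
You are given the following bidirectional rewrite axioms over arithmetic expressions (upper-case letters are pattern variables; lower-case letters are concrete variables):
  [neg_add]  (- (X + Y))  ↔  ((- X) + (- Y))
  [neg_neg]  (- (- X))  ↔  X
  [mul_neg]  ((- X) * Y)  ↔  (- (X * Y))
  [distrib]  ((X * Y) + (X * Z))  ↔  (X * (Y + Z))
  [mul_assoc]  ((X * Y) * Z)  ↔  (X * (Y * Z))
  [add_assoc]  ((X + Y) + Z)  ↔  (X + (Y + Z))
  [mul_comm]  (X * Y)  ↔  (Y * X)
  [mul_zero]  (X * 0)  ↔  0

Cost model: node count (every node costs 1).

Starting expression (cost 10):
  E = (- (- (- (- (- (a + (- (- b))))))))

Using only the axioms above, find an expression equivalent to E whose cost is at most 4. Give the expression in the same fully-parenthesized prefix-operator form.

1. [neg_neg →] (- (- (- (- (- (a + (- (- b))))))))  →  (- (- (- (a + (- (- b))))))
2. [neg_neg →] (- (- b))  →  b;  E = (- (- (- (a + b))))
3. [neg_neg →] (- (- (- (a + b))))  →  (- (a + b));  cost 4 ≤ 4, done

(- (a + b))   [cost 4]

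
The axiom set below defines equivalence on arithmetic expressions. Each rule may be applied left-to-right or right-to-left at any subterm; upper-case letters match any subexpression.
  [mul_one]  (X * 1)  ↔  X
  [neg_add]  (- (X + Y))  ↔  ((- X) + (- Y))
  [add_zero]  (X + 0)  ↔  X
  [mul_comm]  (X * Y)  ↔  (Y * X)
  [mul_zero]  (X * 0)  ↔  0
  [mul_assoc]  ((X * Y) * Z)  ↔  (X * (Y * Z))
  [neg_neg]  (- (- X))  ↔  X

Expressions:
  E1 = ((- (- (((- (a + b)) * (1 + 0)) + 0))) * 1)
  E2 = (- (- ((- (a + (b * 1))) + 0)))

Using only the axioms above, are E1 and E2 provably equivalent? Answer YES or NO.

YES

1. [neg_neg →] (- (- (((- (a + b)) * (1 + 0)) + 0)))  →  (((- (a + b)) * (1 + 0)) + 0);  E1 = ((((- (a + b)) * (1 + 0)) + 0) * 1)
2. [add_zero →] (((- (a + b)) * (1 + 0)) + 0)  →  ((- (a + b)) * (1 + 0));  E1 = (((- (a + b)) * (1 + 0)) * 1)
3. [add_zero →] (1 + 0)  →  1;  E1 = (((- (a + b)) * 1) * 1)
4. [mul_one →] ((- (a + b)) * 1)  →  (- (a + b));  E1 = ((- (a + b)) * 1)
5. [mul_one →] ((- (a + b)) * 1)  →  (- (a + b))
6. [neg_neg ←] (- (a + b))  →  (- (- (- (a + b))))
7. [mul_one ←] b  →  (b * 1);  E1 = (- (- (- (a + (b * 1)))))
8. [add_zero ←] (- (a + (b * 1)))  →  ((- (a + (b * 1))) + 0);  this is E2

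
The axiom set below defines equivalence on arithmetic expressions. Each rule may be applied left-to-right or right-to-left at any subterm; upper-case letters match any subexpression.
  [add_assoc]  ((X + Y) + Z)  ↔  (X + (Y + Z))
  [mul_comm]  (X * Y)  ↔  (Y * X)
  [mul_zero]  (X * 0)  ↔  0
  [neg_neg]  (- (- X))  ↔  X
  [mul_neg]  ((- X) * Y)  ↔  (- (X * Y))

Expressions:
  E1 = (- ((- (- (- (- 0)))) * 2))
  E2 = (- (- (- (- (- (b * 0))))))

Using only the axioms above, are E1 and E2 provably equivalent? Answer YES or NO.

step 1: neg_neg (→) rewrites (- (- (- (- 0)))) into (- (- 0)), now (- ((- (- 0)) * 2))
step 2: neg_neg (→) rewrites (- (- 0)) into 0, now (- (0 * 2))
step 3: mul_comm (→) rewrites (0 * 2) into (2 * 0), now (- (2 * 0))
step 4: mul_zero (→) rewrites (2 * 0) into 0, now (- 0)
step 5: neg_neg (←) rewrites 0 into (- (- 0)), now (- (- (- 0)))
step 6: neg_neg (←) rewrites (- 0) into (- (- (- 0))), now (- (- (- (- (- 0)))))
step 7: mul_zero (←) rewrites 0 into (b * 0), which is E2

YES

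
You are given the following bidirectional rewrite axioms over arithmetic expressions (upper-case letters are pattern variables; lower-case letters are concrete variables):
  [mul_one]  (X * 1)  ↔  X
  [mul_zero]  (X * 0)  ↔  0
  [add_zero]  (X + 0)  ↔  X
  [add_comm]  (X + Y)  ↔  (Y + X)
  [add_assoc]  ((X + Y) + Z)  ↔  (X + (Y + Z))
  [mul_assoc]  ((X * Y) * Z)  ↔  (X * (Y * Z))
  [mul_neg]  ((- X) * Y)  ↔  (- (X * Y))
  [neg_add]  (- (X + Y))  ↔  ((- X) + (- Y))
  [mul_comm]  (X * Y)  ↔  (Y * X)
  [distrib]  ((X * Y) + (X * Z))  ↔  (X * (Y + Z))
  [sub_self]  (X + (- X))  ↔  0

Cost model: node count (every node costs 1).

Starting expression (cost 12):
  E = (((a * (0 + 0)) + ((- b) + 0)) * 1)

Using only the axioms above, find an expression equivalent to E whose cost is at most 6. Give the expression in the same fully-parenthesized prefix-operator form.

((a * 0) + (- b))   [cost 6]

1. [add_zero →] ((- b) + 0)  →  (- b);  E = (((a * (0 + 0)) + (- b)) * 1)
2. [add_zero →] (0 + 0)  →  0;  E = (((a * 0) + (- b)) * 1)
3. [mul_one →] (((a * 0) + (- b)) * 1)  →  ((a * 0) + (- b));  cost 6 ≤ 6, done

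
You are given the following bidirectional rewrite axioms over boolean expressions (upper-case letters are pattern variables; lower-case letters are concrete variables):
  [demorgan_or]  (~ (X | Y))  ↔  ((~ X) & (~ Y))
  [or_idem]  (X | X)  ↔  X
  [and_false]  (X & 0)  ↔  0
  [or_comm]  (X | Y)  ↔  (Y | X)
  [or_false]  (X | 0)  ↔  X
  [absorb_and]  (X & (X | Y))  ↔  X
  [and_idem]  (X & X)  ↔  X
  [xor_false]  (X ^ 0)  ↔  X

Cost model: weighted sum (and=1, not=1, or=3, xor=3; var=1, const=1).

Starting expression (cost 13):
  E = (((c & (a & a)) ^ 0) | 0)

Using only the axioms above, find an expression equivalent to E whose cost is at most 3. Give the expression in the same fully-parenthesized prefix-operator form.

1. [or_false →] (((c & (a & a)) ^ 0) | 0)  →  ((c & (a & a)) ^ 0)
2. [xor_false →] ((c & (a & a)) ^ 0)  →  (c & (a & a))
3. [and_idem →] (a & a)  →  a;  cost 3 ≤ 3, done

(c & a)   [cost 3]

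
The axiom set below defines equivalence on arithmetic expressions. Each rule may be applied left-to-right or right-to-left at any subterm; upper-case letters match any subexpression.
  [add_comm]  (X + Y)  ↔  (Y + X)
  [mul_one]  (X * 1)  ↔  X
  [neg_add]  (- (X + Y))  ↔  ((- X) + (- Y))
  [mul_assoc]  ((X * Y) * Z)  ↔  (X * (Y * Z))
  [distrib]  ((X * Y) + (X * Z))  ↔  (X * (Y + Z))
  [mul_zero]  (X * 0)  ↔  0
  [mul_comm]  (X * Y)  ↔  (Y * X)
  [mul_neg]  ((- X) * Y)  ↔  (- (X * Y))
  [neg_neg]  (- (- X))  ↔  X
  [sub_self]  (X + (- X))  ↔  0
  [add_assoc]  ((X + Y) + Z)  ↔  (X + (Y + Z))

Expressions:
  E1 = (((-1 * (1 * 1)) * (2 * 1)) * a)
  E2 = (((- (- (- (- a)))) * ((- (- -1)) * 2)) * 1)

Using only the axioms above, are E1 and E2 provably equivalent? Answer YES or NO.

step 1: mul_one (→) rewrites (1 * 1) into 1, now (((-1 * 1) * (2 * 1)) * a)
step 2: mul_one (→) rewrites (2 * 1) into 2, now (((-1 * 1) * 2) * a)
step 3: mul_one (→) rewrites (-1 * 1) into -1, now ((-1 * 2) * a)
step 4: mul_one (←) rewrites ((-1 * 2) * a) into (((-1 * 2) * a) * 1)
step 5: mul_comm (→) rewrites ((-1 * 2) * a) into (a * (-1 * 2)), now ((a * (-1 * 2)) * 1)
step 6: neg_neg (←) rewrites -1 into (- (- -1)), now ((a * ((- (- -1)) * 2)) * 1)
step 7: neg_neg (←) rewrites a into (- (- a)), now (((- (- a)) * ((- (- -1)) * 2)) * 1)
step 8: neg_neg (←) rewrites a into (- (- a)), which is E2

YES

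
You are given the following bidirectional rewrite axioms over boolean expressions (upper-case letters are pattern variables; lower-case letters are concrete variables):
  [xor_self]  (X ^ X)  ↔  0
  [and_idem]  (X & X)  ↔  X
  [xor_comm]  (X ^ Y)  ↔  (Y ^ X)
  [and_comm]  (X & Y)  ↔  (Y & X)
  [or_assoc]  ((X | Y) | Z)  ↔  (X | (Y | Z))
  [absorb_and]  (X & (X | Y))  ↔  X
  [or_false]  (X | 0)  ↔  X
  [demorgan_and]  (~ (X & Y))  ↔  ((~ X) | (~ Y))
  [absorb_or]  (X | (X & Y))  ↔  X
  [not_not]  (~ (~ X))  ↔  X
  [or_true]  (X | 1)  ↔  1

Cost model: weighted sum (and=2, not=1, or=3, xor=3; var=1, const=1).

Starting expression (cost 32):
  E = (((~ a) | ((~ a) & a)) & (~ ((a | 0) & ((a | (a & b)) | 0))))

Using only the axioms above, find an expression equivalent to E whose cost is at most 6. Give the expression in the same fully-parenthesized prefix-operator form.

(1) (a | (a & b))  =[absorb_or →]=  a    ⊢ (((~ a) | ((~ a) & a)) & (~ ((a | 0) & (a | 0))))
(2) ((a | 0) & (a | 0))  =[and_idem →]=  (a | 0)    ⊢ (((~ a) | ((~ a) & a)) & (~ (a | 0)))
(3) (a | 0)  =[or_false →]=  a    ⊢ (((~ a) | ((~ a) & a)) & (~ a))
(4) ((~ a) | ((~ a) & a))  =[absorb_or →]=  (~ a)    ⊢ cost 6, within 6

((~ a) & (~ a))   [cost 6]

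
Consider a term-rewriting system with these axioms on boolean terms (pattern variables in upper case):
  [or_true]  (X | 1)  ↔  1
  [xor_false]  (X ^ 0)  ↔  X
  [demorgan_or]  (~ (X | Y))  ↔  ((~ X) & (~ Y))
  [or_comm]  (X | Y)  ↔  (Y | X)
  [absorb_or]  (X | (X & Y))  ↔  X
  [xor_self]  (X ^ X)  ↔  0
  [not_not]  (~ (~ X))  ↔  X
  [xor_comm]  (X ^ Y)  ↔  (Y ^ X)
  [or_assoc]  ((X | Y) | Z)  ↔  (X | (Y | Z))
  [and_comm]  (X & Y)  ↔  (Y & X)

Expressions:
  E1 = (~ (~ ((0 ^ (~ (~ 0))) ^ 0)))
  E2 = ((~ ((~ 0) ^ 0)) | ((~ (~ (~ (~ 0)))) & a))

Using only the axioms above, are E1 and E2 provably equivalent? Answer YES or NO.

step 1: not_not (→) rewrites (~ (~ 0)) into 0, now (~ (~ ((0 ^ 0) ^ 0)))
step 2: xor_false (→) rewrites (0 ^ 0) into 0, now (~ (~ (0 ^ 0)))
step 3: xor_false (→) rewrites (0 ^ 0) into 0, now (~ (~ 0))
step 4: absorb_or (←) rewrites (~ (~ 0)) into ((~ (~ 0)) | ((~ (~ 0)) & a))
step 5: not_not (←) rewrites (~ 0) into (~ (~ (~ 0))), now ((~ (~ 0)) | ((~ (~ (~ (~ 0)))) & a))
step 6: xor_false (←) rewrites (~ 0) into ((~ 0) ^ 0), which is E2

YES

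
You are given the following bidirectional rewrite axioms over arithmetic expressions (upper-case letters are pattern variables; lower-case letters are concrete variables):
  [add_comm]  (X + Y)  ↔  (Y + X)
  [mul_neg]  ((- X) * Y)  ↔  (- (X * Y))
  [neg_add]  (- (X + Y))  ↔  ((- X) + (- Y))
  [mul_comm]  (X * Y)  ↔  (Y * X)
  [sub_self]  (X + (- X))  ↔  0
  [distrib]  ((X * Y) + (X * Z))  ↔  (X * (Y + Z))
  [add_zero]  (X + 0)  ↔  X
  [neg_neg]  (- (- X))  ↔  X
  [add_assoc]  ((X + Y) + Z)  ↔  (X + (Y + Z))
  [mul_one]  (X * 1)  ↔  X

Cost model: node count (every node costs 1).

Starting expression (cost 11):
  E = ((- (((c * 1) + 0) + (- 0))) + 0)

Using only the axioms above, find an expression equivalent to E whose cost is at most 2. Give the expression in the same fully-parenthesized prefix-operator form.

(- c)   [cost 2]

step 1: mul_one (→) rewrites (c * 1) into c, now ((- ((c + 0) + (- 0))) + 0)
step 2: add_zero (→) rewrites ((- ((c + 0) + (- 0))) + 0) into (- ((c + 0) + (- 0)))
step 3: neg_add (→) rewrites (- ((c + 0) + (- 0))) into ((- (c + 0)) + (- (- 0)))
step 4: neg_neg (→) rewrites (- (- 0)) into 0, now ((- (c + 0)) + 0)
step 5: add_zero (→) rewrites (c + 0) into c, now ((- c) + 0)
step 6: add_zero (→) rewrites ((- c) + 0) into (- c), reaching cost 2 (bound 2)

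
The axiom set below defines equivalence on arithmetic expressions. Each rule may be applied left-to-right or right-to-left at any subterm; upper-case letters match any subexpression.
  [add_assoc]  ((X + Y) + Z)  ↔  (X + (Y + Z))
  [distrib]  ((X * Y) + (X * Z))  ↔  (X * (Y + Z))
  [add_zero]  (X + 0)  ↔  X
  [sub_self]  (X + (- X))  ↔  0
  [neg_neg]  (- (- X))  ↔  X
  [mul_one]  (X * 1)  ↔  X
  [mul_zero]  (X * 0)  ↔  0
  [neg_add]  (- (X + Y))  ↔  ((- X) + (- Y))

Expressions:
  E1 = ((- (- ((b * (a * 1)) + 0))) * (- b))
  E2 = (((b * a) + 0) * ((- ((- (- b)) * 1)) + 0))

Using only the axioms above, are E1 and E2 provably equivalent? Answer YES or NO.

YES

1. [neg_neg →] (- (- ((b * (a * 1)) + 0)))  →  ((b * (a * 1)) + 0);  E1 = (((b * (a * 1)) + 0) * (- b))
2. [add_zero →] ((b * (a * 1)) + 0)  →  (b * (a * 1));  E1 = ((b * (a * 1)) * (- b))
3. [mul_one →] (a * 1)  →  a;  E1 = ((b * a) * (- b))
4. [neg_neg ←] b  →  (- (- b));  E1 = ((b * a) * (- (- (- b))))
5. [mul_one ←] (- (- b))  →  ((- (- b)) * 1);  E1 = ((b * a) * (- ((- (- b)) * 1)))
6. [add_zero ←] (b * a)  →  ((b * a) + 0);  E1 = (((b * a) + 0) * (- ((- (- b)) * 1)))
7. [add_zero ←] (- ((- (- b)) * 1))  →  ((- ((- (- b)) * 1)) + 0);  this is E2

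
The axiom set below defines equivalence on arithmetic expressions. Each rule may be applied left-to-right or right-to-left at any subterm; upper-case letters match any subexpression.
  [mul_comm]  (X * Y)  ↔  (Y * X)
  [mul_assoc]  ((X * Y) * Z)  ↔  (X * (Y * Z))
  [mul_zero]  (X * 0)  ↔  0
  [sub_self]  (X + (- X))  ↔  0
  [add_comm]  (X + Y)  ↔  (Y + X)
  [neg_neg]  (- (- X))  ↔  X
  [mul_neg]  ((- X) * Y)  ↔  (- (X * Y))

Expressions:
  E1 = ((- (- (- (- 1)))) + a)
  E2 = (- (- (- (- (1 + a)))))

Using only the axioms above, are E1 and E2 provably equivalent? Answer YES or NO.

1. [add_comm →] ((- (- (- (- 1)))) + a)  →  (a + (- (- (- (- 1)))))
2. [neg_neg →] (- (- (- 1)))  →  (- 1);  E1 = (a + (- (- 1)))
3. [neg_neg →] (- (- 1))  →  1;  E1 = (a + 1)
4. [add_comm →] (a + 1)  →  (1 + a)
5. [neg_neg ←] (1 + a)  →  (- (- (1 + a)))
6. [neg_neg ←] (- (1 + a))  →  (- (- (- (1 + a))));  this is E2

YES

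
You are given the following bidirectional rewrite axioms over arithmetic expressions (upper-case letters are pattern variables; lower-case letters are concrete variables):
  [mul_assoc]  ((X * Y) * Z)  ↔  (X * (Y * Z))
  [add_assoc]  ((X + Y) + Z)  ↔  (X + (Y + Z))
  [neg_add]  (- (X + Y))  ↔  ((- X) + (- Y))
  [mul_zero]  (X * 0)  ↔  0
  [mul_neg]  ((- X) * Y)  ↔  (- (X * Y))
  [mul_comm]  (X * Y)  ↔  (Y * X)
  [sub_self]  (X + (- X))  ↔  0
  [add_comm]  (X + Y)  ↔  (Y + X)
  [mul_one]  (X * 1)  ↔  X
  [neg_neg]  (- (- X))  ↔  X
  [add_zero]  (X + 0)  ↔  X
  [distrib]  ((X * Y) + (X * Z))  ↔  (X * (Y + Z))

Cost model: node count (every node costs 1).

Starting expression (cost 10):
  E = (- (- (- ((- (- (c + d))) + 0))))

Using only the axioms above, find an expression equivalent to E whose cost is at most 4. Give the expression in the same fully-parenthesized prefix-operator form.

(- (c + d))   [cost 4]

step 1: neg_neg (→) rewrites (- (- (- ((- (- (c + d))) + 0)))) into (- ((- (- (c + d))) + 0))
step 2: add_zero (→) rewrites ((- (- (c + d))) + 0) into (- (- (c + d))), now (- (- (- (c + d))))
step 3: neg_neg (→) rewrites (- (- (c + d))) into (c + d), reaching cost 4 (bound 4)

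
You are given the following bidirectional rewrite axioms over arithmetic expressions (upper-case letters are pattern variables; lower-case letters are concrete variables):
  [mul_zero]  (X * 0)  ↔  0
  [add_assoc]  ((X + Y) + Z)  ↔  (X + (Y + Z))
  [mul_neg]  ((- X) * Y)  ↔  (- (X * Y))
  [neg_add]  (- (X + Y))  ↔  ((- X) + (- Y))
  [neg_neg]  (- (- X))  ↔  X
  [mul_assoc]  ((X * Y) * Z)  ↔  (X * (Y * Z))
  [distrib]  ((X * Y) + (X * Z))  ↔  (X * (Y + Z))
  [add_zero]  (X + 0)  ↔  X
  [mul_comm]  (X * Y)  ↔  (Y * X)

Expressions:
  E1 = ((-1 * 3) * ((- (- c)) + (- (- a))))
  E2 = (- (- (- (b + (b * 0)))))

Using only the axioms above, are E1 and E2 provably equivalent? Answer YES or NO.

NO

The axioms are sound identities: if E1 ↔* E2 then E1 and E2 evaluate identically under any assignment.
Under a=0, b=0, c=1: E1 evaluates to -3, E2 to 0. Distinct ⇒ no rewrite sequence connects them.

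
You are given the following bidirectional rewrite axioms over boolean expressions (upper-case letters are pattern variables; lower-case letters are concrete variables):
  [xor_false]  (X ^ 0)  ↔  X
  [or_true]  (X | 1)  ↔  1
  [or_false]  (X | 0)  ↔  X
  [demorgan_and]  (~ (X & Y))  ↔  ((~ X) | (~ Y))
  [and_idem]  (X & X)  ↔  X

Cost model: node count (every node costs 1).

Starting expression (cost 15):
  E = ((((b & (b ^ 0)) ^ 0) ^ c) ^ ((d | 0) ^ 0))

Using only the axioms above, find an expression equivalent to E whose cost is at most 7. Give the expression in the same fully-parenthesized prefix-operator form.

((b ^ c) ^ (d | 0))   [cost 7]

(1) (b ^ 0)  =[xor_false →]=  b    ⊢ ((((b & b) ^ 0) ^ c) ^ ((d | 0) ^ 0))
(2) ((d | 0) ^ 0)  =[xor_false →]=  (d | 0)    ⊢ ((((b & b) ^ 0) ^ c) ^ (d | 0))
(3) ((b & b) ^ 0)  =[xor_false →]=  (b & b)    ⊢ (((b & b) ^ c) ^ (d | 0))
(4) (b & b)  =[and_idem →]=  b    ⊢ cost 7, within 7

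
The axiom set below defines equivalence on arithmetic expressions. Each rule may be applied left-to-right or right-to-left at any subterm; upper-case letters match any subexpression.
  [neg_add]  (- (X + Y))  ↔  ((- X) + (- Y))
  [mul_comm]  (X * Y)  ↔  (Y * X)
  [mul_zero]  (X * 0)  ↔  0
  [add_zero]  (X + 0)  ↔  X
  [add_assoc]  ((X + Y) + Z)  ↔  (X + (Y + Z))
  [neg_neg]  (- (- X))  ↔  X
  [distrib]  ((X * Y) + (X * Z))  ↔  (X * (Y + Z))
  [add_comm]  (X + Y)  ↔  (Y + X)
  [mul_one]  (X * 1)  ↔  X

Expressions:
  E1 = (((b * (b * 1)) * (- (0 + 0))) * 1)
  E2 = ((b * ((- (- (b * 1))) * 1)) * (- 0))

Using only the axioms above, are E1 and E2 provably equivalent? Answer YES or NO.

YES

(1) (0 + 0)  =[add_zero →]=  0    ⊢ (((b * (b * 1)) * (- 0)) * 1)
(2) (b * 1)  =[mul_one →]=  b    ⊢ (((b * b) * (- 0)) * 1)
(3) (((b * b) * (- 0)) * 1)  =[mul_one →]=  ((b * b) * (- 0))
(4) b  =[mul_one ←]=  (b * 1)    ⊢ ((b * (b * 1)) * (- 0))
(5) b  =[mul_one ←]=  (b * 1)    ⊢ ((b * ((b * 1) * 1)) * (- 0))
(6) (b * 1)  =[neg_neg ←]=  (- (- (b * 1)))    ⊢ E2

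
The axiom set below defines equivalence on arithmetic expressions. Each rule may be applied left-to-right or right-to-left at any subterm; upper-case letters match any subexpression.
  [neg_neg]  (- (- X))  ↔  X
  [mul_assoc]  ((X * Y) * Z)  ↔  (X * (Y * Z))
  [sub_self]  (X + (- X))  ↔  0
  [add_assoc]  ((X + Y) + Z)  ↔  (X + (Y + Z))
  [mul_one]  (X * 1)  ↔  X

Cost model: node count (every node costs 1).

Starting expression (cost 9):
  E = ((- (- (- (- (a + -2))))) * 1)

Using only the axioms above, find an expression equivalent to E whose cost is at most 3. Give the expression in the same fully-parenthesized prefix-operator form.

step 1: neg_neg (→) rewrites (- (- (a + -2))) into (a + -2), now ((- (- (a + -2))) * 1)
step 2: mul_one (→) rewrites ((- (- (a + -2))) * 1) into (- (- (a + -2)))
step 3: neg_neg (→) rewrites (- (- (a + -2))) into (a + -2), reaching cost 3 (bound 3)

(a + -2)   [cost 3]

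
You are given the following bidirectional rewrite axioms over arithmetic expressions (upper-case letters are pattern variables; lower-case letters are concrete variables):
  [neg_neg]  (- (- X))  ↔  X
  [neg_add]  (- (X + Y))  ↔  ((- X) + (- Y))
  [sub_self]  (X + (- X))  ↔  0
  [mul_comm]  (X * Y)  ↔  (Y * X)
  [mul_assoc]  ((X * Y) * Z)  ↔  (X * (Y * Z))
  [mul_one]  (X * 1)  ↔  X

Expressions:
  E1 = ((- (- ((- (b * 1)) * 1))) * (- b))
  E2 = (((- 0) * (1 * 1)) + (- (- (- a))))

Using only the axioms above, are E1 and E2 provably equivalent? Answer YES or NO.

NO

Every axiom is a valid identity, so a rewrite proof would force E1 and E2 to agree under every assignment.
At a=0, b=1: E1 = 1 but E2 = 0; they differ, so no derivation exists.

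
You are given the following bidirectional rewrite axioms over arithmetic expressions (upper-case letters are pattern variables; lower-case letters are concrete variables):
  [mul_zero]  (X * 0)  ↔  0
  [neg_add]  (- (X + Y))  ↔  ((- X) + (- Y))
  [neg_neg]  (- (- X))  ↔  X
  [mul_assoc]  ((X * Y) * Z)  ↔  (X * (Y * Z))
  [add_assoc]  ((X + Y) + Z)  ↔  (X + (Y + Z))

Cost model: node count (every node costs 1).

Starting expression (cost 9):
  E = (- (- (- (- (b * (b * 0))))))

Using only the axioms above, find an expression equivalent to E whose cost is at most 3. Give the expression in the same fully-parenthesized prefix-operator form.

(b * 0)   [cost 3]

step 1: mul_zero (→) rewrites (b * 0) into 0, now (- (- (- (- (b * 0)))))
step 2: neg_neg (→) rewrites (- (- (b * 0))) into (b * 0), now (- (- (b * 0)))
step 3: neg_neg (→) rewrites (- (- (b * 0))) into (b * 0), reaching cost 3 (bound 3)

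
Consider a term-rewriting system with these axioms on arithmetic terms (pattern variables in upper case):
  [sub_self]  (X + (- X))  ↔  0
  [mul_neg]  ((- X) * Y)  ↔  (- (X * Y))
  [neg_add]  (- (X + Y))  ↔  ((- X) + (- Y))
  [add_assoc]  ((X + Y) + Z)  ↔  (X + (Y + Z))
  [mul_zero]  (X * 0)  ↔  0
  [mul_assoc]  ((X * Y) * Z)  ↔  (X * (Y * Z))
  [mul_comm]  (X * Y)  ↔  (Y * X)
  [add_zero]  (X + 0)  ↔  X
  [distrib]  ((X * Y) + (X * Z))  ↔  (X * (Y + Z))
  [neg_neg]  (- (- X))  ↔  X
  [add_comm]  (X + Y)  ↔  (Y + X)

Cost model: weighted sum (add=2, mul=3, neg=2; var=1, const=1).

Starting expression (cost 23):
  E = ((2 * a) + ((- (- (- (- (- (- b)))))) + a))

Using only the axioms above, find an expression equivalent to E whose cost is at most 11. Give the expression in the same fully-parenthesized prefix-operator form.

1. [neg_neg →] (- (- (- (- (- (- b))))))  →  (- (- (- (- b))));  E = ((2 * a) + ((- (- (- (- b)))) + a))
2. [neg_neg →] (- (- b))  →  b;  E = ((2 * a) + ((- (- b)) + a))
3. [neg_neg →] (- (- b))  →  b;  cost 11 ≤ 11, done

((2 * a) + (b + a))   [cost 11]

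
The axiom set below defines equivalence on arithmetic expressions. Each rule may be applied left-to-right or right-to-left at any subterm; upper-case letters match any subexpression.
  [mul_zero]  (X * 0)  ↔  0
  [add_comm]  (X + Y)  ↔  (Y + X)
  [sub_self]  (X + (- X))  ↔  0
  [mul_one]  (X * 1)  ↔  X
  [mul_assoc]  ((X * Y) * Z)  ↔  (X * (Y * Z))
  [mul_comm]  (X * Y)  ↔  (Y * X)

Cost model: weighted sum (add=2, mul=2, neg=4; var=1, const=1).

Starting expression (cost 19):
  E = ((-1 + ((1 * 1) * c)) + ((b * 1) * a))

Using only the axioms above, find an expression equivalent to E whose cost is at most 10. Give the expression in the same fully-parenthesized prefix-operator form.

((-1 + c) + (b * a))   [cost 10]

(1) (1 * 1)  =[mul_one →]=  1    ⊢ ((-1 + (1 * c)) + ((b * 1) * a))
(2) (b * 1)  =[mul_one →]=  b    ⊢ ((-1 + (1 * c)) + (b * a))
(3) (1 * c)  =[mul_comm →]=  (c * 1)    ⊢ ((-1 + (c * 1)) + (b * a))
(4) (c * 1)  =[mul_one →]=  c    ⊢ cost 10, within 10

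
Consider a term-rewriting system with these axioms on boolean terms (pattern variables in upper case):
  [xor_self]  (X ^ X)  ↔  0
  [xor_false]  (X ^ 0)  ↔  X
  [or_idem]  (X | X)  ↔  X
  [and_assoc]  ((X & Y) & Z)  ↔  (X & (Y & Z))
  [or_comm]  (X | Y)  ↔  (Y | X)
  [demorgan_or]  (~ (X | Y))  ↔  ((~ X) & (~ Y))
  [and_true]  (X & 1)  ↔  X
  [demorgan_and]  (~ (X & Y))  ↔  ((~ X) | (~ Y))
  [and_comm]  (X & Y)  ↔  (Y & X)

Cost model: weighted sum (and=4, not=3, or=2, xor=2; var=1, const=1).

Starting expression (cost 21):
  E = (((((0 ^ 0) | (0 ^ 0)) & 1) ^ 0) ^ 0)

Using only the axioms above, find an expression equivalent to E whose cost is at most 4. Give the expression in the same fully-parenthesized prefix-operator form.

(0 ^ 0)   [cost 4]

1. [or_idem →] ((0 ^ 0) | (0 ^ 0))  →  (0 ^ 0);  E = ((((0 ^ 0) & 1) ^ 0) ^ 0)
2. [xor_false →] (0 ^ 0)  →  0;  E = (((0 & 1) ^ 0) ^ 0)
3. [and_true →] (0 & 1)  →  0;  E = ((0 ^ 0) ^ 0)
4. [xor_false →] (0 ^ 0)  →  0;  cost 4 ≤ 4, done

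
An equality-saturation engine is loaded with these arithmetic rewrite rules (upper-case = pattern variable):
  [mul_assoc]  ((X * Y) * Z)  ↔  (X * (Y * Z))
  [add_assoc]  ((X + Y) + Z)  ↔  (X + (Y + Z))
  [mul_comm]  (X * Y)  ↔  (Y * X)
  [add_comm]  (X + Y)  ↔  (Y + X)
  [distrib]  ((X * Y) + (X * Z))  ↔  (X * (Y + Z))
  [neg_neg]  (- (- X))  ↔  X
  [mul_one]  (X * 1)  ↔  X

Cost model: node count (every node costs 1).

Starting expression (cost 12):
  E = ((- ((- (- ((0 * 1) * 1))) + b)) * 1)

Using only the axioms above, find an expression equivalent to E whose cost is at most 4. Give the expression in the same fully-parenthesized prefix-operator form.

1. [neg_neg →] (- (- ((0 * 1) * 1)))  →  ((0 * 1) * 1);  E = ((- (((0 * 1) * 1) + b)) * 1)
2. [mul_one →] (0 * 1)  →  0;  E = ((- ((0 * 1) + b)) * 1)
3. [mul_one →] ((- ((0 * 1) + b)) * 1)  →  (- ((0 * 1) + b))
4. [mul_one →] (0 * 1)  →  0;  cost 4 ≤ 4, done

(- (0 + b))   [cost 4]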